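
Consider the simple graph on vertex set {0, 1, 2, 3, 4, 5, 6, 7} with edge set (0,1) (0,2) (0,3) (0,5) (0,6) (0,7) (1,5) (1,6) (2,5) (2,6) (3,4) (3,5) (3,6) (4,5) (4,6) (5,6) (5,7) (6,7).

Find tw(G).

A width-3 tree decomposition is:
Bags: B1 = {0, 5, 6, 7}  B2 = {0, 3, 5, 6}  B3 = {0, 2, 5, 6}  B4 = {0, 1, 5, 6}  B5 = {3, 4, 5, 6}
Tree: B1–B2, B2–B3, B1–B4, B2–B5
The largest bag has 4 vertices, giving width 3; this decomposition certifies tw(G) ≤ 3. For the lower bound, the 4 vertices {0, 1, 5, 6} are pairwise adjacent, and any tree decomposition puts a clique entirely inside one bag — forcing width ≥ 3. Therefore the treewidth is 3.

3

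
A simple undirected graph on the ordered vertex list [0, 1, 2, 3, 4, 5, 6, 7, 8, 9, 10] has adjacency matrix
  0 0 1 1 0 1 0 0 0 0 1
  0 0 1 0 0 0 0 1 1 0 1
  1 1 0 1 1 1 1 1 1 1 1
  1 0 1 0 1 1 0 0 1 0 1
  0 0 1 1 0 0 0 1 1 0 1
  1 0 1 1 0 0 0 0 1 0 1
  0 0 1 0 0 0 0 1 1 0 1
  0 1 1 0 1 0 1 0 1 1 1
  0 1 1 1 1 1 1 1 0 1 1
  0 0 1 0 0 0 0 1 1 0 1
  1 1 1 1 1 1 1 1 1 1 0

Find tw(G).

4

A width-4 tree decomposition is:
Bags: B1 = {2, 7, 8, 9, 10}  B2 = {1, 2, 7, 8, 10}  B3 = {2, 6, 7, 8, 10}  B4 = {2, 4, 7, 8, 10}  B5 = {2, 3, 4, 8, 10}  B6 = {2, 3, 5, 8, 10}  B7 = {0, 2, 3, 5, 10}
Tree: B1–B2, B2–B3, B2–B4, B4–B5, B5–B6, B6–B7
Each bag holds 5 vertices, so the decomposition has width 4, which upper-bounds the treewidth. On the other hand G contains the 5-clique {0, 2, 3, 5, 10}. A clique must lie in a single bag of any decomposition, so no decomposition can have width below 4. Therefore the treewidth is 4.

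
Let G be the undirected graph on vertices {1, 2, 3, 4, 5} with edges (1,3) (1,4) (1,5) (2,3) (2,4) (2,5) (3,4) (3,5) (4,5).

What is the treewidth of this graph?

3

A width-3 tree decomposition is:
Bags: B1 = {1, 3, 4, 5}  B2 = {2, 3, 4, 5}
Tree: B1–B2
Each bag holds 4 vertices, so the decomposition has width 3, which upper-bounds the treewidth. Conversely, {1, 3, 4, 5} is a clique of size 4, and the vertices of any clique must share a bag in every tree decomposition; so some bag has ≥ 4 vertices and tw(G) ≥ 3. Combining the bounds, tw(G) = 3.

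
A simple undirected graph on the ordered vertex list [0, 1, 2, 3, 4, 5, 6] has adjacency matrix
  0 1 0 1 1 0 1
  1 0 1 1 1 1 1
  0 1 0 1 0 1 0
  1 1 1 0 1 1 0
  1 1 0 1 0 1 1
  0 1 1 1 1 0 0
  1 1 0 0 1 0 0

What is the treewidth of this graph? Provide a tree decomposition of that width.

Treewidth 3.
Bags: B1 = {1, 2, 3, 5}  B2 = {1, 3, 4, 5}  B3 = {0, 1, 3, 4}  B4 = {0, 1, 4, 6}
Tree: B1–B2, B2–B3, B3–B4

Each bag holds 4 vertices, so the decomposition has width 3, which upper-bounds the treewidth. On the other hand G contains the 4-clique {1, 2, 3, 5}. A clique must lie in a single bag of any decomposition, so no decomposition can have width below 3. Hence tw(G) = 3 exactly.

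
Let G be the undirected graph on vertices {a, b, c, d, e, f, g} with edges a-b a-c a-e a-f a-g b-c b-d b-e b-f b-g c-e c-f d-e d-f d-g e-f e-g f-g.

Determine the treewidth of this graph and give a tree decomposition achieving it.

Each bag holds 5 vertices, so the decomposition has width 4, which upper-bounds the treewidth. Conversely, {b, d, e, f, g} is a clique of size 5, and the vertices of any clique must share a bag in every tree decomposition; so some bag has ≥ 5 vertices and tw(G) ≥ 4. Therefore the treewidth is 4.

Treewidth 4.
Bags: B1 = {a, b, c, e, f}  B2 = {a, b, e, f, g}  B3 = {b, d, e, f, g}
Tree: B1–B2, B2–B3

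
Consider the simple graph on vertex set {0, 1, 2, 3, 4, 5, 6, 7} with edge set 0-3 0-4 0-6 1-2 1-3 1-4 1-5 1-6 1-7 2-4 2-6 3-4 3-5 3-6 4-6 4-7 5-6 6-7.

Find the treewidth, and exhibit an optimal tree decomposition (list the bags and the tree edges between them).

Each bag holds 4 vertices, so the decomposition has width 3, which upper-bounds the treewidth. On the other hand G contains the 4-clique {0, 3, 4, 6}. A clique must lie in a single bag of any decomposition, so no decomposition can have width below 3. The upper and lower bounds meet at 3, so that is the treewidth.

Treewidth 3.
One optimal decomposition is:
Bags: B1 = {1, 3, 4, 6}  B2 = {0, 3, 4, 6}  B3 = {1, 4, 6, 7}  B4 = {1, 2, 4, 6}  B5 = {1, 3, 5, 6}
Tree: B1–B2, B1–B3, B3–B4, B1–B5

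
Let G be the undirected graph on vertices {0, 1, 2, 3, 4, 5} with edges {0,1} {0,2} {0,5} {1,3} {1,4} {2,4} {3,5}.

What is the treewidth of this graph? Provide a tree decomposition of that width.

Treewidth 2.
One such decomposition:
Bags: B1 = {1, 2, 4}  B2 = {0, 1, 2}  B3 = {0, 1, 3}  B4 = {0, 3, 5}
Tree: B1–B2, B2–B3, B3–B4

Every bag has size at most 3, so the width is 3 − 1 = 2 and tw(G) ≤ 2. The edges 4–2–0–1–4 form a cycle, so G is not a tree and its treewidth is at least 2. Hence tw(G) = 2 exactly.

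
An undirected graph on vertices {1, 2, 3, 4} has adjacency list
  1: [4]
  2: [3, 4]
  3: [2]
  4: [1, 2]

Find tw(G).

A width-1 tree decomposition is:
Bags: B1 = {2, 3}  B2 = {2, 4}  B3 = {1, 4}
Tree: B1–B2, B2–B3
Every bag has size at most 2, so the width is 2 − 1 = 1 and tw(G) ≤ 1. Any graph with an edge has treewidth ≥ 1, and G has the edge 3–2. Hence tw(G) = 1 exactly.

1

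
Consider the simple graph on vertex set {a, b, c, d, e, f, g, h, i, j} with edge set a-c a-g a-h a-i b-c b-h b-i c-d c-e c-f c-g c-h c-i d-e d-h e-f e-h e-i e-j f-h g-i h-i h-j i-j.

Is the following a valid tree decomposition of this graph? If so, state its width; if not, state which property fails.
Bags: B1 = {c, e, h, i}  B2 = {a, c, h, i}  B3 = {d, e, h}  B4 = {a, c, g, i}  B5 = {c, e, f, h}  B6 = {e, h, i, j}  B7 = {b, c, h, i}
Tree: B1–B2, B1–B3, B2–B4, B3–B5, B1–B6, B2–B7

No — edge (c,d) lies in no bag.

A tree decomposition must satisfy three properties: every vertex lies in some bag; for every edge, both endpoints lie together in some bag; and for every vertex, the bags containing it form a connected subtree. Here edge (c,d) lies in no bag, so the decomposition is invalid.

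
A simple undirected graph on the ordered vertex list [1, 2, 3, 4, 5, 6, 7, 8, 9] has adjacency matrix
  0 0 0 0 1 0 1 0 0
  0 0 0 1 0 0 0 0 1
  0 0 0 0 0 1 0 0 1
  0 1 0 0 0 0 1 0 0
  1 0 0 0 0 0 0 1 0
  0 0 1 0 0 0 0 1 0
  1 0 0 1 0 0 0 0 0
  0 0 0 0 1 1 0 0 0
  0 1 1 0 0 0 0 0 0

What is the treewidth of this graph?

A width-2 tree decomposition is:
Bags: B1 = {2, 4, 9}  B2 = {4, 7, 9}  B3 = {1, 7, 9}  B4 = {1, 5, 9}  B5 = {5, 8, 9}  B6 = {6, 8, 9}  B7 = {3, 6, 9}
Tree: B1–B2, B2–B3, B3–B4, B4–B5, B5–B6, B6–B7
Every bag has size at most 3, so the width is 3 − 1 = 2 and tw(G) ≤ 2. The edges 9–2–4–7–1–5–8–6–3–9 form a cycle, so G is not a tree and its treewidth is at least 2. Combining the bounds, tw(G) = 2.

2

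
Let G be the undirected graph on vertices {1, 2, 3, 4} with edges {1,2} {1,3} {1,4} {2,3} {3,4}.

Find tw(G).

A width-2 tree decomposition is:
Bags: B1 = {1, 3, 4}  B2 = {1, 2, 3}
Tree: B1–B2
The largest bag has 3 vertices, giving width 2; this decomposition certifies tw(G) ≤ 2. For the lower bound, the 3 vertices {1, 2, 3} are pairwise adjacent, and any tree decomposition puts a clique entirely inside one bag — forcing width ≥ 2. Combining the bounds, tw(G) = 2.

2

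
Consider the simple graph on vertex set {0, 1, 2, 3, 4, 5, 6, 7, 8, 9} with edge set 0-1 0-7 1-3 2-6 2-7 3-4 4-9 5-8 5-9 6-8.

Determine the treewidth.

A width-2 tree decomposition is:
Bags: B1 = {2, 6, 8}  B2 = {2, 5, 8}  B3 = {2, 5, 9}  B4 = {2, 4, 9}  B5 = {2, 3, 4}  B6 = {1, 2, 3}  B7 = {0, 1, 2}  B8 = {0, 2, 7}
Tree: B1–B2, B2–B3, B3–B4, B4–B5, B5–B6, B6–B7, B7–B8
Each bag holds 3 vertices, so the decomposition has width 2, which upper-bounds the treewidth. Since 2–6–8–5–9–4–3–1–0–7–2 is a cycle in G, G is not acyclic. Forests are exactly the graphs of treewidth ≤ 1, so tw(G) ≥ 2. Therefore the treewidth is 2.

2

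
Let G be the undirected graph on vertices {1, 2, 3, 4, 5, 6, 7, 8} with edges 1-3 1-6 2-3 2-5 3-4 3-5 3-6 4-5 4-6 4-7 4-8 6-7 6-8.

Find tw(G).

A width-2 tree decomposition is:
Bags: B1 = {3, 4, 6}  B2 = {3, 4, 5}  B3 = {2, 3, 5}  B4 = {1, 3, 6}  B5 = {4, 6, 8}  B6 = {4, 6, 7}
Tree: B1–B2, B2–B3, B1–B4, B1–B5, B1–B6
The largest bag has 3 vertices, giving width 2; this decomposition certifies tw(G) ≤ 2. Conversely, {4, 6, 8} is a clique of size 3, and the vertices of any clique must share a bag in every tree decomposition; so some bag has ≥ 3 vertices and tw(G) ≥ 2. Combining the bounds, tw(G) = 2.

2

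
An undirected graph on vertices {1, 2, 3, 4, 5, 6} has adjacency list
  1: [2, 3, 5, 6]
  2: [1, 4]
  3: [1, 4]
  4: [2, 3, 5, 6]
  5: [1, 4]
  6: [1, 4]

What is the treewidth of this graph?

A width-2 tree decomposition is:
Bags: B1 = {1, 2, 4}  B2 = {1, 4, 5}  B3 = {1, 3, 4}  B4 = {1, 4, 6}
Tree: B1–B2, B2–B3, B3–B4
Every bag has size at most 3, so the width is 3 − 1 = 2 and tw(G) ≤ 2. For the lower bound, G contains the cycle 2–4–5–1–2, so G is not a forest; only forests have treewidth ≤ 1, hence tw(G) ≥ 2. Therefore the treewidth is 2.

2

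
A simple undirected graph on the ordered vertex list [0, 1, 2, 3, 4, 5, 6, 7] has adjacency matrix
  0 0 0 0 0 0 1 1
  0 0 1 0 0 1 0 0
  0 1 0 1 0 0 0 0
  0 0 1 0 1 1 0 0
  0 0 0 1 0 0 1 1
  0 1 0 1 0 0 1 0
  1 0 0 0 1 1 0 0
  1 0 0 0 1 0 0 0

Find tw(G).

A width-2 tree decomposition is:
Bags: B1 = {1, 2, 3}  B2 = {1, 3, 5}  B3 = {3, 4, 5}  B4 = {4, 5, 6}  B5 = {4, 6, 7}  B6 = {0, 6, 7}
Tree: B1–B2, B2–B3, B3–B4, B4–B5, B5–B6
The largest bag has 3 vertices, giving width 2; this decomposition certifies tw(G) ≤ 2. For the lower bound, G contains the cycle 2–1–5–3–2, so G is not a forest; only forests have treewidth ≤ 1, hence tw(G) ≥ 2. Combining the bounds, tw(G) = 2.

2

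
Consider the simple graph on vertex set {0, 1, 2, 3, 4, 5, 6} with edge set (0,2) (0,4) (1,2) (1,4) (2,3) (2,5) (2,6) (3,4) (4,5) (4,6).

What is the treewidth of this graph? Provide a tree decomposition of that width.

Treewidth 2.
One such decomposition:
Bags: B1 = {2, 4, 5}  B2 = {1, 2, 4}  B3 = {2, 4, 6}  B4 = {2, 3, 4}  B5 = {0, 2, 4}
Tree: B1–B2, B2–B3, B3–B4, B4–B5

Every bag has size at most 3, so the width is 3 − 1 = 2 and tw(G) ≤ 2. For the lower bound, G contains the cycle 2–5–4–1–2, so G is not a forest; only forests have treewidth ≤ 1, hence tw(G) ≥ 2. Combining the bounds, tw(G) = 2.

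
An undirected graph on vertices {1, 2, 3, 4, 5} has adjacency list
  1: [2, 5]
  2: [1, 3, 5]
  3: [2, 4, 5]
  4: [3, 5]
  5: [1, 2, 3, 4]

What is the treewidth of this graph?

A width-2 tree decomposition is:
Bags: B1 = {2, 3, 5}  B2 = {3, 4, 5}  B3 = {1, 2, 5}
Tree: B1–B2, B1–B3
The largest bag has 3 vertices, giving width 2; this decomposition certifies tw(G) ≤ 2. For the lower bound, the 3 vertices {1, 2, 5} are pairwise adjacent, and any tree decomposition puts a clique entirely inside one bag — forcing width ≥ 2. Combining the bounds, tw(G) = 2.

2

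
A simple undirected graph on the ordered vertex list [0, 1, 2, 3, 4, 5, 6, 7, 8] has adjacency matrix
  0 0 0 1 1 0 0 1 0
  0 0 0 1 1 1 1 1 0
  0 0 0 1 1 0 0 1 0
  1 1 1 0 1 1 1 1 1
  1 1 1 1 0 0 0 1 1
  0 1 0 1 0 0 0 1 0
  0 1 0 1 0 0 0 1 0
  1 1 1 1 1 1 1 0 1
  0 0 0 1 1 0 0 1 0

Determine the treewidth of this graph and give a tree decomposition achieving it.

Treewidth 3.
One optimal decomposition is:
Bags: B1 = {2, 3, 4, 7}  B2 = {1, 3, 4, 7}  B3 = {3, 4, 7, 8}  B4 = {0, 3, 4, 7}  B5 = {1, 3, 6, 7}  B6 = {1, 3, 5, 7}
Tree: B1–B2, B2–B3, B3–B4, B2–B5, B2–B6

Each bag holds 4 vertices, so the decomposition has width 3, which upper-bounds the treewidth. Conversely, {0, 3, 4, 7} is a clique of size 4, and the vertices of any clique must share a bag in every tree decomposition; so some bag has ≥ 4 vertices and tw(G) ≥ 3. Combining the bounds, tw(G) = 3.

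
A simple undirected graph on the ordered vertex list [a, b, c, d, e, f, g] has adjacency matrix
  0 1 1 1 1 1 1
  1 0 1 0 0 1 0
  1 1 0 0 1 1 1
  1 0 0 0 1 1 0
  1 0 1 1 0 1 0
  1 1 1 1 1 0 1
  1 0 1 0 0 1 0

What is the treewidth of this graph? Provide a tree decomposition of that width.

Treewidth 3.
One such decomposition:
Bags: B1 = {a, c, e, f}  B2 = {a, c, f, g}  B3 = {a, d, e, f}  B4 = {a, b, c, f}
Tree: B1–B2, B1–B3, B2–B4

The largest bag has 4 vertices, giving width 3; this decomposition certifies tw(G) ≤ 3. On the other hand G contains the 4-clique {a, d, e, f}. A clique must lie in a single bag of any decomposition, so no decomposition can have width below 3. The upper and lower bounds meet at 3, so that is the treewidth.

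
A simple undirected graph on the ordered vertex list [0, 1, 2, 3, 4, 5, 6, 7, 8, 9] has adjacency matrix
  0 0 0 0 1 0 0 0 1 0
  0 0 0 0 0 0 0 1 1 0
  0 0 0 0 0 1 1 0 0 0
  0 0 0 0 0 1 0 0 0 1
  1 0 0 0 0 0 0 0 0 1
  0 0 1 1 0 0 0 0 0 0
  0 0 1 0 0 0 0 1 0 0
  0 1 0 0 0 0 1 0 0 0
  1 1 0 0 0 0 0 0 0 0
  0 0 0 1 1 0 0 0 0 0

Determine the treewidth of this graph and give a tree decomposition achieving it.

Treewidth 2.
Bags: B1 = {3, 4, 9}  B2 = {3, 4, 5}  B3 = {2, 4, 5}  B4 = {2, 4, 6}  B5 = {4, 6, 7}  B6 = {1, 4, 7}  B7 = {1, 4, 8}  B8 = {0, 4, 8}
Tree: B1–B2, B2–B3, B3–B4, B4–B5, B5–B6, B6–B7, B7–B8

Every bag has size at most 3, so the width is 3 − 1 = 2 and tw(G) ≤ 2. The edges 4–9–3–5–2–6–7–1–8–0–4 form a cycle, so G is not a tree and its treewidth is at least 2. Combining the bounds, tw(G) = 2.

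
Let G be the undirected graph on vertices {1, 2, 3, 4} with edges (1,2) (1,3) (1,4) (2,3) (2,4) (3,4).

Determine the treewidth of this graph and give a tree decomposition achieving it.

A single bag containing all 4 vertices is trivially a valid decomposition of width 3. Conversely, {1, 2, 3, 4} is a clique of size 4, and the vertices of any clique must share a bag in every tree decomposition; so some bag has ≥ 4 vertices and tw(G) ≥ 3. Therefore the treewidth is 3.

Treewidth 3.
One such decomposition:
Bags: B1 = {1, 2, 3, 4}
Tree: (single bag)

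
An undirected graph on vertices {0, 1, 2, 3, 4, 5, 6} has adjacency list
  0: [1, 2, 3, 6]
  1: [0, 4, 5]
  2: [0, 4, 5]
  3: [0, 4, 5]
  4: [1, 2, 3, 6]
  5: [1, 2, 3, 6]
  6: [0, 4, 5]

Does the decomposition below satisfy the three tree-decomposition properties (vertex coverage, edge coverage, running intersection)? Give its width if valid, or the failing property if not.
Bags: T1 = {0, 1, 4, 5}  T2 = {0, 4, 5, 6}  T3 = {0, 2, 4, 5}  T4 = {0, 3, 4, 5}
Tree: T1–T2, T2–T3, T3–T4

Yes; width 3.

Every vertex of G appears in some bag (union = {0, 1, 2, 3, 4, 5, 6}); every edge is covered by a bag; and for each vertex v the set of bags containing v is connected in the bag tree. The decomposition is therefore valid. The largest bag has 4 vertices, so the width is 3.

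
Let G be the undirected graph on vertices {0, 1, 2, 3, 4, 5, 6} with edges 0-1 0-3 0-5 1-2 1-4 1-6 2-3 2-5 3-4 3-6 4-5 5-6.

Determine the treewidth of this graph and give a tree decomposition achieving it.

Every bag has size at most 4, so the width is 4 − 1 = 3 and tw(G) ≤ 3. For the lower bound: the 4 vertex sets {3,6}, {0,1}, {5}, {2} are disjoint, each induces a connected subgraph, and every pair is joined by at least one edge of G. Contracting each set to a single vertex therefore yields K_{4} as a minor, and since treewidth is minor-monotone, tw(G) ≥ tw(K_{4}) = 3. Therefore the treewidth is 3.

Treewidth 3.
Bags: B1 = {1, 3, 5, 6}  B2 = {0, 1, 3, 5}  B3 = {1, 2, 3, 5}  B4 = {1, 3, 4, 5}
Tree: B1–B2, B2–B3, B3–B4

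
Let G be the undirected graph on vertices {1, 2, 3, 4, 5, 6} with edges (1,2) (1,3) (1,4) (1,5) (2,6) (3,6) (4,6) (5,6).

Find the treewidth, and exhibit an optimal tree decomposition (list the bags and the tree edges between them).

Each bag holds 3 vertices, so the decomposition has width 2, which upper-bounds the treewidth. Since 4–6–3–1–4 is a cycle in G, G is not acyclic. Forests are exactly the graphs of treewidth ≤ 1, so tw(G) ≥ 2. The upper and lower bounds meet at 2, so that is the treewidth.

Treewidth 2.
One optimal decomposition is:
Bags: B1 = {1, 4, 6}  B2 = {1, 3, 6}  B3 = {1, 5, 6}  B4 = {1, 2, 6}
Tree: B1–B2, B2–B3, B3–B4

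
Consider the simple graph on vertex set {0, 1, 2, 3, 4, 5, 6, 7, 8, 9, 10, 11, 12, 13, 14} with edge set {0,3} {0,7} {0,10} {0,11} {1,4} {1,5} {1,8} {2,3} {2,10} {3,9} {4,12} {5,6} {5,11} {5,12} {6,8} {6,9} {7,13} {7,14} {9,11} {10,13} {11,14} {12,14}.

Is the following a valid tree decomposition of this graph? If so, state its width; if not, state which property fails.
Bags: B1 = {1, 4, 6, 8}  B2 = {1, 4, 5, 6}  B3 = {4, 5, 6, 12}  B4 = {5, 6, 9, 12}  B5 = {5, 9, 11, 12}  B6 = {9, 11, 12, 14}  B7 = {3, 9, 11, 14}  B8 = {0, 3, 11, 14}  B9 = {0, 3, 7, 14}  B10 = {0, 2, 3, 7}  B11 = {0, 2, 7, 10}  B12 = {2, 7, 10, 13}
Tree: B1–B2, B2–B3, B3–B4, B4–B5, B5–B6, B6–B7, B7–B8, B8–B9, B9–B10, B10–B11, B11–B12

Yes; width 3.

Vertex coverage: the bags together contain {0, 1, 2, 3, 4, 5, 6, 7, 8, 9, 10, 11, 12, 13, 14}, the full vertex set. Edge coverage: each edge of G has both endpoints in at least one bag. Running intersection: for every vertex, the bags containing it form a connected subtree. All three properties hold, so this is a valid tree decomposition of width max|bag| − 1 = 3, and hence tw(G) ≤ 3.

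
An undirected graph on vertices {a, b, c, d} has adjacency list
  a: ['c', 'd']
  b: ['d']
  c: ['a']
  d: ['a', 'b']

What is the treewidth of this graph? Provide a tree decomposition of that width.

The largest bag has 2 vertices, giving width 1; this decomposition certifies tw(G) ≤ 1. G has an edge, so its treewidth is at least 1. Combining the bounds, tw(G) = 1.

Treewidth 1.
One optimal decomposition is:
Bags: B1 = {a, d}  B2 = {a, c}  B3 = {b, d}
Tree: B1–B2, B1–B3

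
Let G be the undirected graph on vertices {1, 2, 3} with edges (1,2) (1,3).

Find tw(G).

A width-1 tree decomposition is:
Bags: B1 = {1, 3}  B2 = {1, 2}
Tree: B1–B2
The largest bag has 2 vertices, giving width 1; this decomposition certifies tw(G) ≤ 1. Any graph with an edge has treewidth ≥ 1, and G has the edge 3–1. Therefore the treewidth is 1.

1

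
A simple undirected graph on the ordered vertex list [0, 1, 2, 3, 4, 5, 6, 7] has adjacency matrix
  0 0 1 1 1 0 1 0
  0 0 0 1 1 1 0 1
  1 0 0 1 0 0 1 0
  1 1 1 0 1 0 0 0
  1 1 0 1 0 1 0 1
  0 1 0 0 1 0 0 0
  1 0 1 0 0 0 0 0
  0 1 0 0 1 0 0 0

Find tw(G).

A width-2 tree decomposition is:
Bags: B1 = {0, 3, 4}  B2 = {1, 3, 4}  B3 = {0, 2, 3}  B4 = {1, 4, 7}  B5 = {1, 4, 5}  B6 = {0, 2, 6}
Tree: B1–B2, B1–B3, B2–B4, B4–B5, B3–B6
The largest bag has 3 vertices, giving width 2; this decomposition certifies tw(G) ≤ 2. On the other hand G contains the 3-clique {0, 2, 3}. A clique must lie in a single bag of any decomposition, so no decomposition can have width below 2. Combining the bounds, tw(G) = 2.

2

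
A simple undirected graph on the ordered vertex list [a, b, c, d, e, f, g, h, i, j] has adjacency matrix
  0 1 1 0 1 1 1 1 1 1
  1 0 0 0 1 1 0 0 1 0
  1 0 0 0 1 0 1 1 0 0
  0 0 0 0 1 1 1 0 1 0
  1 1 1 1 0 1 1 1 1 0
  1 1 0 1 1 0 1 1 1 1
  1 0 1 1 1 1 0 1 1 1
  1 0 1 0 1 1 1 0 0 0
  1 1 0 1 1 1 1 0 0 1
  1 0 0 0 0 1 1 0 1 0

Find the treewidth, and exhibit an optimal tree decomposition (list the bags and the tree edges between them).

Treewidth 4.
One such decomposition:
Bags: B1 = {a, e, f, g, i}  B2 = {a, f, g, i, j}  B3 = {a, e, f, g, h}  B4 = {d, e, f, g, i}  B5 = {a, c, e, g, h}  B6 = {a, b, e, f, i}
Tree: B1–B2, B1–B3, B1–B4, B3–B5, B1–B6

Each bag holds 5 vertices, so the decomposition has width 4, which upper-bounds the treewidth. For the lower bound, the 5 vertices {a, c, e, g, h} are pairwise adjacent, and any tree decomposition puts a clique entirely inside one bag — forcing width ≥ 4. Hence tw(G) = 4 exactly.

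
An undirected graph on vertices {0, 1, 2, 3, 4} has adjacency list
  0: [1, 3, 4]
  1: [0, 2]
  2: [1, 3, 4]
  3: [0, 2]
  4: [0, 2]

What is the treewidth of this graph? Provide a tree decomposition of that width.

The largest bag has 3 vertices, giving width 2; this decomposition certifies tw(G) ≤ 2. The edges 4–2–3–0–4 form a cycle, so G is not a tree and its treewidth is at least 2. Therefore the treewidth is 2.

Treewidth 2.
One such decomposition:
Bags: B1 = {0, 2, 4}  B2 = {0, 2, 3}  B3 = {0, 1, 2}
Tree: B1–B2, B2–B3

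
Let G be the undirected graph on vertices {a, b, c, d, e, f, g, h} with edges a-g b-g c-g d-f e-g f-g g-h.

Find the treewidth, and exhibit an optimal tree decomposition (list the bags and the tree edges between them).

The largest bag has 2 vertices, giving width 1; this decomposition certifies tw(G) ≤ 1. G has an edge, so its treewidth is at least 1. Combining the bounds, tw(G) = 1.

Treewidth 1.
One such decomposition:
Bags: B1 = {c, g}  B2 = {g, h}  B3 = {f, g}  B4 = {e, g}  B5 = {a, g}  B6 = {b, g}  B7 = {d, f}
Tree: B1–B2, B2–B3, B2–B4, B4–B5, B3–B6, B3–B7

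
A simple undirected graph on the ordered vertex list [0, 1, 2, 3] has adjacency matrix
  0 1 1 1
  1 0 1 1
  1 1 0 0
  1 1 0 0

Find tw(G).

2

A width-2 tree decomposition is:
Bags: B1 = {0, 1, 2}  B2 = {0, 1, 3}
Tree: B1–B2
Each bag holds 3 vertices, so the decomposition has width 2, which upper-bounds the treewidth. On the other hand G contains the 3-clique {0, 1, 2}. A clique must lie in a single bag of any decomposition, so no decomposition can have width below 2. Combining the bounds, tw(G) = 2.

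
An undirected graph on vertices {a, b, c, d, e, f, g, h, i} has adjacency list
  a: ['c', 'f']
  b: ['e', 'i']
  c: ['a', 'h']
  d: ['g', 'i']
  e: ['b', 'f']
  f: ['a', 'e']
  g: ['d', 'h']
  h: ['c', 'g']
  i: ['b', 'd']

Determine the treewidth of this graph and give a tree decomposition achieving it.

The largest bag has 3 vertices, giving width 2; this decomposition certifies tw(G) ≤ 2. For the lower bound, G contains the cycle i–b–e–f–a–c–h–g–d–i, so G is not a forest; only forests have treewidth ≤ 1, hence tw(G) ≥ 2. Combining the bounds, tw(G) = 2.

Treewidth 2.
One such decomposition:
Bags: B1 = {b, e, i}  B2 = {e, f, i}  B3 = {a, f, i}  B4 = {a, c, i}  B5 = {c, h, i}  B6 = {g, h, i}  B7 = {d, g, i}
Tree: B1–B2, B2–B3, B3–B4, B4–B5, B5–B6, B6–B7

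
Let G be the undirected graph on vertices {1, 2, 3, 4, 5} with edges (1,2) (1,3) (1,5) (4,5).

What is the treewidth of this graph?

A width-1 tree decomposition is:
Bags: B1 = {1, 5}  B2 = {1, 2}  B3 = {4, 5}  B4 = {1, 3}
Tree: B1–B2, B1–B3, B1–B4
Every bag has size at most 2, so the width is 2 − 1 = 1 and tw(G) ≤ 1. Since G has at least one edge (e.g. 5–1), it is not an edgeless graph, so tw(G) ≥ 1. Hence tw(G) = 1 exactly.

1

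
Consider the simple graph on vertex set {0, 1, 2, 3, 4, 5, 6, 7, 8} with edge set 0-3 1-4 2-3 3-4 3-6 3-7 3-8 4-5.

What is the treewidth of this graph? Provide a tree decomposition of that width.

Treewidth 1.
Bags: B1 = {3, 4}  B2 = {4, 5}  B3 = {1, 4}  B4 = {3, 7}  B5 = {3, 8}  B6 = {0, 3}  B7 = {2, 3}  B8 = {3, 6}
Tree: B1–B2, B2–B3, B1–B4, B1–B5, B5–B6, B4–B7, B5–B8

The largest bag has 2 vertices, giving width 1; this decomposition certifies tw(G) ≤ 1. G has an edge, so its treewidth is at least 1. Combining the bounds, tw(G) = 1.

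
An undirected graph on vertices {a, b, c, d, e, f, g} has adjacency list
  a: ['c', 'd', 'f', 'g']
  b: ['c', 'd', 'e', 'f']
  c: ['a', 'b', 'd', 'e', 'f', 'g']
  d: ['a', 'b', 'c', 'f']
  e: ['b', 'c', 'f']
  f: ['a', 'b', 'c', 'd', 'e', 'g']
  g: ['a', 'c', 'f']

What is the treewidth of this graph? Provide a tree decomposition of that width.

Treewidth 3.
Bags: B1 = {a, c, d, f}  B2 = {a, c, f, g}  B3 = {b, c, d, f}  B4 = {b, c, e, f}
Tree: B1–B2, B1–B3, B3–B4

The largest bag has 4 vertices, giving width 3; this decomposition certifies tw(G) ≤ 3. On the other hand G contains the 4-clique {a, c, d, f}. A clique must lie in a single bag of any decomposition, so no decomposition can have width below 3. The upper and lower bounds meet at 3, so that is the treewidth.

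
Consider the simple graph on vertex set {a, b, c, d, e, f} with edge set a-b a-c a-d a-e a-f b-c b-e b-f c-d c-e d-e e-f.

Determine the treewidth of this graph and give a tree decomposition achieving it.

Every bag has size at most 4, so the width is 4 − 1 = 3 and tw(G) ≤ 3. Conversely, {a, c, d, e} is a clique of size 4, and the vertices of any clique must share a bag in every tree decomposition; so some bag has ≥ 4 vertices and tw(G) ≥ 3. Therefore the treewidth is 3.

Treewidth 3.
One optimal decomposition is:
Bags: B1 = {a, b, c, e}  B2 = {a, c, d, e}  B3 = {a, b, e, f}
Tree: B1–B2, B1–B3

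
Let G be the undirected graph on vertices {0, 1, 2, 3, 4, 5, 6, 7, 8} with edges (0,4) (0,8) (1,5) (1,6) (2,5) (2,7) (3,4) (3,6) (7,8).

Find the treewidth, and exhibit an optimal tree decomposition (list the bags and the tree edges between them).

Treewidth 2.
One optimal decomposition is:
Bags: B1 = {1, 2, 5}  B2 = {1, 2, 6}  B3 = {2, 3, 6}  B4 = {2, 3, 4}  B5 = {0, 2, 4}  B6 = {0, 2, 8}  B7 = {2, 7, 8}
Tree: B1–B2, B2–B3, B3–B4, B4–B5, B5–B6, B6–B7

The largest bag has 3 vertices, giving width 2; this decomposition certifies tw(G) ≤ 2. The edges 2–5–1–6–3–4–0–8–7–2 form a cycle, so G is not a tree and its treewidth is at least 2. The upper and lower bounds meet at 2, so that is the treewidth.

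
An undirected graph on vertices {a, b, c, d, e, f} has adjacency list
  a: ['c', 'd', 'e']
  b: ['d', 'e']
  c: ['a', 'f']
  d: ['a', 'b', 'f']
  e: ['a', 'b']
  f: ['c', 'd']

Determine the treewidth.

A width-2 tree decomposition is:
Bags: B1 = {b, d, e}  B2 = {a, d, e}  B3 = {a, d, f}  B4 = {a, c, f}
Tree: B1–B2, B2–B3, B3–B4
The largest bag has 3 vertices, giving width 2; this decomposition certifies tw(G) ≤ 2. For the lower bound, G contains the cycle b–e–a–d–b, so G is not a forest; only forests have treewidth ≤ 1, hence tw(G) ≥ 2. Combining the bounds, tw(G) = 2.

2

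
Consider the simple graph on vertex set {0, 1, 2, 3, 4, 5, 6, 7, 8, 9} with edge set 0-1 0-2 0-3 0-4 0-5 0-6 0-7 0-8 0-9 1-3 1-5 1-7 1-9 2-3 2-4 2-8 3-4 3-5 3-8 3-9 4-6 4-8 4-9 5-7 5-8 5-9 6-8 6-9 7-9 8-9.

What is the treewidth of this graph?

A width-4 tree decomposition is:
Bags: B1 = {0, 3, 4, 8, 9}  B2 = {0, 4, 6, 8, 9}  B3 = {0, 3, 5, 8, 9}  B4 = {0, 2, 3, 4, 8}  B5 = {0, 1, 3, 5, 9}  B6 = {0, 1, 5, 7, 9}
Tree: B1–B2, B1–B3, B1–B4, B3–B5, B5–B6
Each bag holds 5 vertices, so the decomposition has width 4, which upper-bounds the treewidth. Conversely, {0, 3, 4, 8, 9} is a clique of size 5, and the vertices of any clique must share a bag in every tree decomposition; so some bag has ≥ 5 vertices and tw(G) ≥ 4. Hence tw(G) = 4 exactly.

4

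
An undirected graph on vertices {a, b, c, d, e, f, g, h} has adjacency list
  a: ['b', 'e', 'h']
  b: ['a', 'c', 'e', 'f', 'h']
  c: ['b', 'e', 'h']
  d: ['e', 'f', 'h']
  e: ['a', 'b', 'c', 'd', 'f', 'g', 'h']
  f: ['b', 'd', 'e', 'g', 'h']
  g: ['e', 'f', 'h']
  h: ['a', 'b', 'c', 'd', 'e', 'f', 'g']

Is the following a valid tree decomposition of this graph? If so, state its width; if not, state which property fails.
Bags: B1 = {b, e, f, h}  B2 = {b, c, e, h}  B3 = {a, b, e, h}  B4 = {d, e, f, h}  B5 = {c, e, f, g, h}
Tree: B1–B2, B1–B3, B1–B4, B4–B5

A tree decomposition must satisfy three properties: every vertex lies in some bag; for every edge, both endpoints lie together in some bag; and for every vertex, the bags containing it form a connected subtree. Here bags containing vertex c are not connected in the tree, so the decomposition is invalid.

No — bags containing vertex c are not connected in the tree.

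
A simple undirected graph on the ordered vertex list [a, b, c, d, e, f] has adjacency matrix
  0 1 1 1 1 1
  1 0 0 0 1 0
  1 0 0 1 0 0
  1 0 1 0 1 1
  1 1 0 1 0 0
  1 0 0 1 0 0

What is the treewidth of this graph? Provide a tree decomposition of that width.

Treewidth 2.
One optimal decomposition is:
Bags: B1 = {a, d, e}  B2 = {a, b, e}  B3 = {a, d, f}  B4 = {a, c, d}
Tree: B1–B2, B1–B3, B3–B4

The largest bag has 3 vertices, giving width 2; this decomposition certifies tw(G) ≤ 2. Conversely, {a, d, e} is a clique of size 3, and the vertices of any clique must share a bag in every tree decomposition; so some bag has ≥ 3 vertices and tw(G) ≥ 2. The upper and lower bounds meet at 2, so that is the treewidth.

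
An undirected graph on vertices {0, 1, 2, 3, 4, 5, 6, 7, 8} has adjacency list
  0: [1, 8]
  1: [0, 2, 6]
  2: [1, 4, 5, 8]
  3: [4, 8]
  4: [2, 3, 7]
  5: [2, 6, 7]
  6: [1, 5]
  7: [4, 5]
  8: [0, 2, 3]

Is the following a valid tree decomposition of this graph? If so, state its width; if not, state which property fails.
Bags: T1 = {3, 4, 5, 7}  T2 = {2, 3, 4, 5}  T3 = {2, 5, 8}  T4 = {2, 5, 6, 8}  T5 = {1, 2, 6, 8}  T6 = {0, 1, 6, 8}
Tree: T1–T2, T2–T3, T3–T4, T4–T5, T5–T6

No — edge (3,8) lies in no bag.

A tree decomposition must satisfy three properties: every vertex lies in some bag; for every edge, both endpoints lie together in some bag; and for every vertex, the bags containing it form a connected subtree. Here edge (3,8) lies in no bag, so the decomposition is invalid.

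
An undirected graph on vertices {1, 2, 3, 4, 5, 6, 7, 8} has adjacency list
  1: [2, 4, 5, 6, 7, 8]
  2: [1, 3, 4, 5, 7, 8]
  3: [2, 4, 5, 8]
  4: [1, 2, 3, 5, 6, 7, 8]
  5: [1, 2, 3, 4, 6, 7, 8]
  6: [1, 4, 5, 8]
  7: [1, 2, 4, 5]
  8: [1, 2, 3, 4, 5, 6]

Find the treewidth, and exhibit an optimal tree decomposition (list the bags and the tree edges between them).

Every bag has size at most 5, so the width is 5 − 1 = 4 and tw(G) ≤ 4. For the lower bound, the 5 vertices {1, 2, 4, 5, 8} are pairwise adjacent, and any tree decomposition puts a clique entirely inside one bag — forcing width ≥ 4. Combining the bounds, tw(G) = 4.

Treewidth 4.
Bags: B1 = {1, 2, 4, 5, 8}  B2 = {1, 4, 5, 6, 8}  B3 = {2, 3, 4, 5, 8}  B4 = {1, 2, 4, 5, 7}
Tree: B1–B2, B1–B3, B1–B4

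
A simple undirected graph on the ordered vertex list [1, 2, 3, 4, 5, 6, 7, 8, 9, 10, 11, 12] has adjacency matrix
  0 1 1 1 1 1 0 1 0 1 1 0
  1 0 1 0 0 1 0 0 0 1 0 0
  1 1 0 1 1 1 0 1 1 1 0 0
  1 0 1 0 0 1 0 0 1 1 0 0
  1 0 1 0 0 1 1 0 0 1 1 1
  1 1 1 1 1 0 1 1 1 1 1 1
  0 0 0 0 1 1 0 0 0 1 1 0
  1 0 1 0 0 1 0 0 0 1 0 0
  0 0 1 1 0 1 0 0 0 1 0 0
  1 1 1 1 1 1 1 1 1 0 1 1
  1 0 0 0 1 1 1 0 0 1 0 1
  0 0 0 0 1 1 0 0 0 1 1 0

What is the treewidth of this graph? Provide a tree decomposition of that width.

Each bag holds 5 vertices, so the decomposition has width 4, which upper-bounds the treewidth. For the lower bound, the 5 vertices {1, 5, 6, 10, 11} are pairwise adjacent, and any tree decomposition puts a clique entirely inside one bag — forcing width ≥ 4. Therefore the treewidth is 4.

Treewidth 4.
Bags: B1 = {1, 3, 5, 6, 10}  B2 = {1, 5, 6, 10, 11}  B3 = {1, 3, 4, 6, 10}  B4 = {5, 6, 10, 11, 12}  B5 = {3, 4, 6, 9, 10}  B6 = {5, 6, 7, 10, 11}  B7 = {1, 2, 3, 6, 10}  B8 = {1, 3, 6, 8, 10}
Tree: B1–B2, B1–B3, B2–B4, B3–B5, B4–B6, B3–B7, B7–B8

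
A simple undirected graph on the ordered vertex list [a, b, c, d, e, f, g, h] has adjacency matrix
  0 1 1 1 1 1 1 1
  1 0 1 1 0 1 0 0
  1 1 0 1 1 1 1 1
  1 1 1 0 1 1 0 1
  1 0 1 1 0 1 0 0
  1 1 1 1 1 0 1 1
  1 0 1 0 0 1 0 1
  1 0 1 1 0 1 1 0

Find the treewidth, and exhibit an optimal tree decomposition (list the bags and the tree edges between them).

Treewidth 4.
One optimal decomposition is:
Bags: B1 = {a, c, d, f, h}  B2 = {a, b, c, d, f}  B3 = {a, c, d, e, f}  B4 = {a, c, f, g, h}
Tree: B1–B2, B2–B3, B1–B4

The largest bag has 5 vertices, giving width 4; this decomposition certifies tw(G) ≤ 4. For the lower bound, the 5 vertices {a, c, d, e, f} are pairwise adjacent, and any tree decomposition puts a clique entirely inside one bag — forcing width ≥ 4. Combining the bounds, tw(G) = 4.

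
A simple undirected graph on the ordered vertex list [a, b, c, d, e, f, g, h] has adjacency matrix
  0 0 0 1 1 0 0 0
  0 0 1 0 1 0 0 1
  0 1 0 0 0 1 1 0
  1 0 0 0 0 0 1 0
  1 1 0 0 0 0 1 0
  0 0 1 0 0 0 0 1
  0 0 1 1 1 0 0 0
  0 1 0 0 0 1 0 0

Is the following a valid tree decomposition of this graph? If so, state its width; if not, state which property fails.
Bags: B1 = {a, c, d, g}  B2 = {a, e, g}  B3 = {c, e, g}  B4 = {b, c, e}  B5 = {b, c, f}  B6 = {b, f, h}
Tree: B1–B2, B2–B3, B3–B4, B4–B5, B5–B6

No — bags containing vertex c are not connected in the tree.

A tree decomposition must satisfy three properties: every vertex lies in some bag; for every edge, both endpoints lie together in some bag; and for every vertex, the bags containing it form a connected subtree. Here bags containing vertex c are not connected in the tree, so the decomposition is invalid.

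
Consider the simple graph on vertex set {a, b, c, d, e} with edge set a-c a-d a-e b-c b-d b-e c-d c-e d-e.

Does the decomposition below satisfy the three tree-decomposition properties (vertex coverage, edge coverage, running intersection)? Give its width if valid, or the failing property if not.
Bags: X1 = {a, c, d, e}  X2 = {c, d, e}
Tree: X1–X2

A tree decomposition must satisfy three properties: every vertex lies in some bag; for every edge, both endpoints lie together in some bag; and for every vertex, the bags containing it form a connected subtree. Here vertex b appears in no bag, so the decomposition is invalid.

No — vertex b appears in no bag.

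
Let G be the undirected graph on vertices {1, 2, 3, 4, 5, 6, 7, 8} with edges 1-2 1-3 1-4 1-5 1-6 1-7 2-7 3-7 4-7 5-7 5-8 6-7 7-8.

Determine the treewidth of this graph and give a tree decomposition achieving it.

The largest bag has 3 vertices, giving width 2; this decomposition certifies tw(G) ≤ 2. For the lower bound, the 3 vertices {5, 7, 8} are pairwise adjacent, and any tree decomposition puts a clique entirely inside one bag — forcing width ≥ 2. Hence tw(G) = 2 exactly.

Treewidth 2.
One optimal decomposition is:
Bags: B1 = {1, 4, 7}  B2 = {1, 3, 7}  B3 = {1, 6, 7}  B4 = {1, 5, 7}  B5 = {5, 7, 8}  B6 = {1, 2, 7}
Tree: B1–B2, B2–B3, B2–B4, B4–B5, B1–B6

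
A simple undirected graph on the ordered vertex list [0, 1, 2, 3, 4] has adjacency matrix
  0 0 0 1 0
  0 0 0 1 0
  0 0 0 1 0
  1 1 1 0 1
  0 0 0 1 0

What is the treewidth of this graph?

1

A width-1 tree decomposition is:
Bags: B1 = {1, 3}  B2 = {2, 3}  B3 = {3, 4}  B4 = {0, 3}
Tree: B1–B2, B1–B3, B2–B4
The largest bag has 2 vertices, giving width 1; this decomposition certifies tw(G) ≤ 1. Since G has at least one edge (e.g. 1–3), it is not an edgeless graph, so tw(G) ≥ 1. Hence tw(G) = 1 exactly.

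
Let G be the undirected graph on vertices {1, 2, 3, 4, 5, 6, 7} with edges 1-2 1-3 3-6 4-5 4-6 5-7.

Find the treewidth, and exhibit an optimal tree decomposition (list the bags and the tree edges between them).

The largest bag has 2 vertices, giving width 1; this decomposition certifies tw(G) ≤ 1. G has an edge, so its treewidth is at least 1. The upper and lower bounds meet at 1, so that is the treewidth.

Treewidth 1.
Bags: B1 = {5, 7}  B2 = {4, 5}  B3 = {4, 6}  B4 = {3, 6}  B5 = {1, 3}  B6 = {1, 2}
Tree: B1–B2, B2–B3, B3–B4, B4–B5, B5–B6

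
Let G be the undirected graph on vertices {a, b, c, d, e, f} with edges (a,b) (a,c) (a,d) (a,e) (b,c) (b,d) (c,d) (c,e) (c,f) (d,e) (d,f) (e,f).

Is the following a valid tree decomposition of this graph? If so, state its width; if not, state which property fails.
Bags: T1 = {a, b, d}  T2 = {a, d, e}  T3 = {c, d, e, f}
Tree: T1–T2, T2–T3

No — edge (b,c) lies in no bag.

A tree decomposition must satisfy three properties: every vertex lies in some bag; for every edge, both endpoints lie together in some bag; and for every vertex, the bags containing it form a connected subtree. Here edge (b,c) lies in no bag, so the decomposition is invalid.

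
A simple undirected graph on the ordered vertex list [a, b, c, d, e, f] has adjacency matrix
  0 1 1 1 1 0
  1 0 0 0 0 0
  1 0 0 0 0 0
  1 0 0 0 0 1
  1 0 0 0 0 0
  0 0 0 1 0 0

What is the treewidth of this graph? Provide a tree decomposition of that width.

Treewidth 1.
One optimal decomposition is:
Bags: B1 = {a, d}  B2 = {a, e}  B3 = {d, f}  B4 = {a, c}  B5 = {a, b}
Tree: B1–B2, B1–B3, B2–B4, B1–B5

The largest bag has 2 vertices, giving width 1; this decomposition certifies tw(G) ≤ 1. Any graph with an edge has treewidth ≥ 1, and G has the edge d–a. Hence tw(G) = 1 exactly.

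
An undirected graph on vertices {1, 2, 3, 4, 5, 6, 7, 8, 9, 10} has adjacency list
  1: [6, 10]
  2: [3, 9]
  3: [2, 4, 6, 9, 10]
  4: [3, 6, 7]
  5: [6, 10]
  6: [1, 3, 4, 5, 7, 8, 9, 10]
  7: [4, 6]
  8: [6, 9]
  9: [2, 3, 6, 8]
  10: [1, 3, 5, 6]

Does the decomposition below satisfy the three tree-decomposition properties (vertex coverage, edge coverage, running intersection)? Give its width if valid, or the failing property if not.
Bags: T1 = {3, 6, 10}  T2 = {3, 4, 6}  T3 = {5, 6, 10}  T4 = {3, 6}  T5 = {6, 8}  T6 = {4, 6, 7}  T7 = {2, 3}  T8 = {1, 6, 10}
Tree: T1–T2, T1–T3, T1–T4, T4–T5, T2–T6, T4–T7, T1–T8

No — vertex 9 appears in no bag.

A tree decomposition must satisfy three properties: every vertex lies in some bag; for every edge, both endpoints lie together in some bag; and for every vertex, the bags containing it form a connected subtree. Here vertex 9 appears in no bag, so the decomposition is invalid.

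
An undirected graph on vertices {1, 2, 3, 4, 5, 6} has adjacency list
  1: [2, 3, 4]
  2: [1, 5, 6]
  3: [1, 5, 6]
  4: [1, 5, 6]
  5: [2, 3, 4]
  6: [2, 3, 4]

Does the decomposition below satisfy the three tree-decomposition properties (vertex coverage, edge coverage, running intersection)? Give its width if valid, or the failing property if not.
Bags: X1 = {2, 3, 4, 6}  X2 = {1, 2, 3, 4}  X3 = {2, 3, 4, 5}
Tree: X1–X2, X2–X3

Yes; width 3.

Every vertex of G appears in some bag (union = {1, 2, 3, 4, 5, 6}); every edge is covered by a bag; and for each vertex v the set of bags containing v is connected in the bag tree. The decomposition is therefore valid. The largest bag has 4 vertices, so the width is 3.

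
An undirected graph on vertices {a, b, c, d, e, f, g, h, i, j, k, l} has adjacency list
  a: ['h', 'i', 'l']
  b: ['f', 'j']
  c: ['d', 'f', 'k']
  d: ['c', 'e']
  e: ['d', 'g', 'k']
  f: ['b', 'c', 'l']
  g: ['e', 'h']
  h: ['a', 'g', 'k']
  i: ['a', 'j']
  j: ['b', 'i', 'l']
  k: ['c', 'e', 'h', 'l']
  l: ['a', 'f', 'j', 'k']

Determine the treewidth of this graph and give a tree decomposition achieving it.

Every bag has size at most 4, so the width is 4 − 1 = 3 and tw(G) ≤ 3. For the lower bound: the 4 vertex sets {b,i,j}, {a}, {l}, {c,f,h,k} are disjoint, each induces a connected subgraph, and every pair is joined by at least one edge of G. Contracting each set to a single vertex therefore yields K_{4} as a minor, and since treewidth is minor-monotone, tw(G) ≥ tw(K_{4}) = 3. Hence tw(G) = 3 exactly.

Treewidth 3.
One such decomposition:
Bags: B1 = {a, b, i, j}  B2 = {a, b, j, l}  B3 = {a, b, f, l}  B4 = {a, f, h, l}  B5 = {f, h, k, l}  B6 = {c, f, h, k}  B7 = {c, g, h, k}  B8 = {c, e, g, k}  B9 = {c, d, e, g}
Tree: B1–B2, B2–B3, B3–B4, B4–B5, B5–B6, B6–B7, B7–B8, B8–B9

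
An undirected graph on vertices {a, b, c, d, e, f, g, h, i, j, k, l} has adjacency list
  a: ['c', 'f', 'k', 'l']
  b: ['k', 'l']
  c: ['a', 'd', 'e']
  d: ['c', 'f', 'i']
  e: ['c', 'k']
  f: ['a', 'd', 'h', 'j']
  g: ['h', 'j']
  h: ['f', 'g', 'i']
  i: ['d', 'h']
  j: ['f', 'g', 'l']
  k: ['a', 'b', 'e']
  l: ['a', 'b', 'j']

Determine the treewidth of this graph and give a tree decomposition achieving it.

Each bag holds 4 vertices, so the decomposition has width 3, which upper-bounds the treewidth. For the lower bound: the 4 vertex sets {g,h,i}, {d}, {f}, {a,c,j,l} are disjoint, each induces a connected subgraph, and every pair is joined by at least one edge of G. Contracting each set to a single vertex therefore yields K_{4} as a minor, and since treewidth is minor-monotone, tw(G) ≥ tw(K_{4}) = 3. Hence tw(G) = 3 exactly.

Treewidth 3.
One such decomposition:
Bags: B1 = {d, g, h, i}  B2 = {d, f, g, h}  B3 = {d, f, g, j}  B4 = {c, d, f, j}  B5 = {a, c, f, j}  B6 = {a, c, j, l}  B7 = {a, c, e, l}  B8 = {a, e, k, l}  B9 = {b, e, k, l}
Tree: B1–B2, B2–B3, B3–B4, B4–B5, B5–B6, B6–B7, B7–B8, B8–B9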